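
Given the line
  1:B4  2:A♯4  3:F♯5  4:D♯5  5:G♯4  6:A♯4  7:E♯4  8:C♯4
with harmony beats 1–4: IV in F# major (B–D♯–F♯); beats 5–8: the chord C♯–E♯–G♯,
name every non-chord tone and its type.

A♯4 (beat 2) — escape tone; A♯4 (beat 6) — escape tone.

The harmony at that moment is B major triad (B, D♯, F♯); A♯4 is not a chord tone.
It is approached by step down from B4 and left by leap up to F♯5.
Step in, leap out — an escape tone.
The harmony at that moment is C♯ major triad (C♯, E♯, G♯); A♯4 is not a chord tone.
It is approached by step up from G♯4 and left by leap down to E♯4.
Step in, leap out — an escape tone.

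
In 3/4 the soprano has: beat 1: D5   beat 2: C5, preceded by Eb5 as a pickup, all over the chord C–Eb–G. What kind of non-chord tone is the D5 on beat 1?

The harmony at that moment is C minor triad (C, Eb, G); D5 is not a chord tone.
It is approached by step down from Eb5 and left by step down to C5.
Step in, step out in the same direction — a passing tone.

Passing tone.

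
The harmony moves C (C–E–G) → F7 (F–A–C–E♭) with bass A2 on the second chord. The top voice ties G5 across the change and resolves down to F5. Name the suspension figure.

At the second chord the bass is A2. The suspended G5 lies a seventh above the bass; after resolving down by step to F5, the interval above the bass becomes a sixth.
Suspension figures are named by those two intervals: 7–6.

7–6 suspension.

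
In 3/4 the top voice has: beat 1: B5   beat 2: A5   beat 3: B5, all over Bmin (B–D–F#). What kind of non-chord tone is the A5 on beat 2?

The harmony at that moment is B minor triad (B, D, F#); A5 is not a chord tone.
It is approached by step down from B5 and left by step up to B5.
Step away and step back to the same note — a neighbor tone (lower neighbor).

Lower neighbor tone.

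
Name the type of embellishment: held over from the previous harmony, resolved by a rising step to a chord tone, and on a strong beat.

Approach: by preparation — the pitch is first a chord tone, then held (tied or repeated) while the harmony changes under it. Departure: up by step. Metric position: strong.
A prepared dissonance that resolves upward by step — a retardation. (The same figure resolving downward would be a suspension.)

Retardation.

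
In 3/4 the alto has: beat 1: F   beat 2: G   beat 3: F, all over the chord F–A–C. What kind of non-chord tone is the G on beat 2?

The harmony at that moment is F major triad (F, A, C); G is not a chord tone.
It is approached by step up from F and left by step down to F.
Step away and step back to the same note — a neighbor tone (upper neighbor).

Upper neighbor tone.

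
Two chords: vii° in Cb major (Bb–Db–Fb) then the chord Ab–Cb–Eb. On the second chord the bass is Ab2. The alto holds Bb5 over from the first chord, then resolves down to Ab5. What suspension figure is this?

At the second chord the bass is Ab2. The suspended Bb5 lies a ninth above the bass; after resolving down by step to Ab5, the interval above the bass becomes an octave.
Suspension figures are named by those two intervals: 9–8.

9–8 suspension.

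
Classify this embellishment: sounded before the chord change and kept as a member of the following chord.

Anticipation.

Approach: ahead of the chord change (typically by step), so it is dissonant against the current harmony. Departure: none — the same pitch is restated or held and is a chord tone of the new harmony.
Dissonant first, consonant once the harmony catches up: the note simply arrives early — an anticipation. (The reverse timing, consonant first and dissonant after the change, would be a suspension or retardation.)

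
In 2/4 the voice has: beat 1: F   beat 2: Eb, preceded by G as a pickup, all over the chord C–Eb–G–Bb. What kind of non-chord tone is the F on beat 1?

The harmony at that moment is C minor seventh chord (C, Eb, G, Bb); F is not a chord tone.
It is approached by step down from G and left by step down to Eb.
Step in, step out in the same direction — a passing tone.

Passing tone.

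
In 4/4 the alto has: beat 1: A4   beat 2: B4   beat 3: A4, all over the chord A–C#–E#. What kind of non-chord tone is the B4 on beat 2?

Upper neighbor tone.

The harmony at that moment is A augmented triad (A, C#, E#); B4 is not a chord tone.
It is approached by step up from A4 and left by step down to A4.
Step away and step back to the same note — a neighbor tone (upper neighbor).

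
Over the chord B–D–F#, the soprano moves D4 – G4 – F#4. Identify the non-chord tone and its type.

The harmony at that moment is B minor triad (B, D, F#); G4 is not a chord tone.
It is approached by leap up from D4 and left by step down to F#4.
Leap in, step out — an appoggiatura.

G4 is an appoggiatura.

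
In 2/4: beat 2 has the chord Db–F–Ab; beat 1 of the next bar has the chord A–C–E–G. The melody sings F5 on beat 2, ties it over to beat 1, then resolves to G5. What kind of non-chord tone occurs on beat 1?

The harmony at that moment is A minor seventh chord (A, C, E, G); F5 is not a chord tone.
It is held over (the same pitch as the preceding F5) and left by step up to G5.
Held over from the previous chord and resolving up by step — a retardation.

Retardation.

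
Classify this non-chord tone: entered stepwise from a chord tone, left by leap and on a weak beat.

Escape tone.

Approach: by step. Departure: by leap. Metric position: weak.
Step in, leap out, from a weak position — an escape tone (échappée). (It is the mirror image of the appoggiatura, which leaps in and steps out on a strong beat.)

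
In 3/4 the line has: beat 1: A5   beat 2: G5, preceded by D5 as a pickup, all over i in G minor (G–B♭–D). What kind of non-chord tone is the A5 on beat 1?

Appoggiatura.

The harmony at that moment is G minor triad (G, B♭, D); A5 is not a chord tone.
It is approached by leap up from D5 and left by step down to G5.
Leap in, step out, metrically accented — an appoggiatura.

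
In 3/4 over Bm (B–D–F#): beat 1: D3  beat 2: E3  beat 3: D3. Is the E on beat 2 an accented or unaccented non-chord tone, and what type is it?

Unaccented neighbor tone.

The harmony at that moment is B minor triad (B, D, F#); E3 is not a chord tone.
It is approached by step up from D3 and left by step down to D3.
Step away and step back to the same note — a neighbor tone (upper neighbor).
It falls on a weak beat, so it is unaccented.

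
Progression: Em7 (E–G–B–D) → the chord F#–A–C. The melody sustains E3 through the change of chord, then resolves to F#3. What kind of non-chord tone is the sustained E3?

The harmony at that moment is F# diminished triad (F#, A, C); E3 is not a chord tone.
It is held over (the same pitch as the preceding E3) and left by step up to F#3.
Held over from the previous chord and resolving up by step — a retardation.

E3 is a retardation.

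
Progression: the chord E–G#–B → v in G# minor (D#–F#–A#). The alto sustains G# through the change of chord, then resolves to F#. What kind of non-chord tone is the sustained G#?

G# is a suspension.

The harmony at that moment is D# minor triad (D#, F#, A#); G# is not a chord tone.
It is held over (the same pitch as the preceding G#) and left by step down to F#.
Held over from the previous chord and resolving down by step — a suspension.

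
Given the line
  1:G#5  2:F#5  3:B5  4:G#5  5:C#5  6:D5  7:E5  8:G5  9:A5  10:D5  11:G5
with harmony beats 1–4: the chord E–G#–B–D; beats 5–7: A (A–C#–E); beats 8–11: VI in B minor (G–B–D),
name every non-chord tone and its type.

F#5 (beat 2) — escape tone; D5 (beat 6) — passing tone; A5 (beat 9) — escape tone.

The harmony at that moment is E dominant seventh chord (E, G#, B, D); F#5 is not a chord tone.
It is approached by step down from G#5 and left by leap up to B5.
Step in, leap out — an escape tone.
The harmony at that moment is A major triad (A, C#, E); D5 is not a chord tone.
It is approached by step up from C#5 and left by step up to E5.
Step in, step out in the same direction — a passing tone.
The harmony at that moment is G major triad (G, B, D); A5 is not a chord tone.
It is approached by step up from G5 and left by leap down to D5.
Step in, leap out — an escape tone.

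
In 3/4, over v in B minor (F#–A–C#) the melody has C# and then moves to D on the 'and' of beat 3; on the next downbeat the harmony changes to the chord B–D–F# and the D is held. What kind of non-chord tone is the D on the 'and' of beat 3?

Anticipation.

The harmony at that moment is F# minor triad (F#, A, C#); D is not a chord tone.
It is approached by step up from C# and then sustained as the same pitch into the next harmony.
Arriving early and becoming a chord tone when the harmony changes — an anticipation.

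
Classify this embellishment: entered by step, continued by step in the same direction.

Passing tone.

Approach: by step. Departure: by step, continuing in the same direction.
Stepwise on both sides with no change of direction means the note fills in the space between two different chord tones — a passing tone. (Had it turned back to its starting note it would be a neighbor tone instead.)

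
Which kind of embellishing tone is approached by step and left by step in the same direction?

Approach: by step. Departure: by step, continuing in the same direction.
Stepwise on both sides with no change of direction means the note fills in the space between two different chord tones — a passing tone. (Had it turned back to its starting note it would be a neighbor tone instead.)

Passing tone.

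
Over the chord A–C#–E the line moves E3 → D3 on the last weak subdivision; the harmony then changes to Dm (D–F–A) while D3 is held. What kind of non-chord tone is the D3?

D3 is an anticipation.

The harmony at that moment is A major triad (A, C#, E); D3 is not a chord tone.
It is approached by step down from E3 and then sustained as the same pitch into the next harmony.
Arriving early and becoming a chord tone when the harmony changes — an anticipation.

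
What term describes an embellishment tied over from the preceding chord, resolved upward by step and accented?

Approach: by preparation — the pitch is first a chord tone, then held (tied or repeated) while the harmony changes under it. Departure: up by step. Metric position: strong.
A prepared dissonance that resolves upward by step — a retardation. (The same figure resolving downward would be a suspension.)

Retardation.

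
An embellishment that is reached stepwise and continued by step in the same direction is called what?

Approach: by step. Departure: by step, continuing in the same direction.
Stepwise on both sides with no change of direction means the note fills in the space between two different chord tones — a passing tone. (Had it turned back to its starting note it would be a neighbor tone instead.)

Passing tone.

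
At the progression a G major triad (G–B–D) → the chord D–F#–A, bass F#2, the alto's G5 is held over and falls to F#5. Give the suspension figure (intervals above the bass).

At the second chord the bass is F#2. The suspended G5 lies a ninth above the bass; after resolving down by step to F#5, the interval above the bass becomes an octave.
Suspension figures are named by those two intervals: 9–8.

9–8 suspension.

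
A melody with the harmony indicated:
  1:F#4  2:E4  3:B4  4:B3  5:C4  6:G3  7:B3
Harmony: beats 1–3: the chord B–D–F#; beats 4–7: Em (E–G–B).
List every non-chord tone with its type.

The harmony at that moment is B minor triad (B, D, F#); E4 is not a chord tone.
It is approached by step down from F#4 and left by leap up to B4.
Step in, leap out — an escape tone.
The harmony at that moment is E minor triad (E, G, B); C4 is not a chord tone.
It is approached by step up from B3 and left by leap down to G3.
Step in, leap out — an escape tone.

E4 (beat 2) — escape tone; C4 (beat 5) — escape tone.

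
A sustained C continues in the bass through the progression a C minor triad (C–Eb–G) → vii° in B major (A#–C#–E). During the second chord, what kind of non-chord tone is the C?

Pedal tone (pedal point).

The harmony at that moment is A# diminished triad (A#, C#, E); C is not a chord tone.
It is held over (the same pitch as the preceding C) and then sustained as the same pitch into the next harmony.
Sustained through a change of harmony — a pedal tone.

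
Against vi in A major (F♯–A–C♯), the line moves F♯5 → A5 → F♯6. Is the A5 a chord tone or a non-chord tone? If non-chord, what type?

Chord tone (the third of F# minor triad).

F# minor triad contains F♯, A, C♯; A is the third, so it is a chord tone.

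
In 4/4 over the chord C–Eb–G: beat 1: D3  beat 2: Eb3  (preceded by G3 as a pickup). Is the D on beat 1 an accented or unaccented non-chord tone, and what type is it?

Accented appoggiatura.

The harmony at that moment is C minor triad (C, Eb, G); D3 is not a chord tone.
It is approached by leap down from G3 and left by step up to Eb3.
Leap in, step out — an appoggiatura.
It falls on the downbeat, so it is accented.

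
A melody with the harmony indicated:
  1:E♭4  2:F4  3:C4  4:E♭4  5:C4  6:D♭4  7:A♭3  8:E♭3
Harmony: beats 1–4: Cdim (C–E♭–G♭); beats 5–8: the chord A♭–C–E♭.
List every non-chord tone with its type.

F4 (beat 2) — escape tone; D♭4 (beat 6) — escape tone.

The harmony at that moment is C diminished triad (C, E♭, G♭); F4 is not a chord tone.
It is approached by step up from E♭4 and left by leap down to C4.
Step in, leap out — an escape tone.
The harmony at that moment is A♭ major triad (A♭, C, E♭); D♭4 is not a chord tone.
It is approached by step up from C4 and left by leap down to A♭3.
Step in, leap out — an escape tone.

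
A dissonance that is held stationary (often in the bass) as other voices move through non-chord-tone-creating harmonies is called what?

Approach: none. Departure: none — a single pitch is sustained while the chords change around it, passing through harmonies that do not contain it.
No melodic motion at all; the dissonance is created entirely by the moving harmonies against the stationary note — a pedal tone (pedal point).

Pedal tone.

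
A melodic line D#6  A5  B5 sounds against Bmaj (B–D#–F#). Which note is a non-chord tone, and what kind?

The harmony at that moment is B major triad (B, D#, F#); A5 is not a chord tone.
It is approached by leap down from D#6 and left by step up to B5.
Leap in, step out — an appoggiatura.

A5 is an appoggiatura.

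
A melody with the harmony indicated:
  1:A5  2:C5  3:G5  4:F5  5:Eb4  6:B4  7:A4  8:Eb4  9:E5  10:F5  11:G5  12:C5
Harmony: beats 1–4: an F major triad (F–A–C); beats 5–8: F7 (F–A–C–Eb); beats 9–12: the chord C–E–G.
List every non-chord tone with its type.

The harmony at that moment is F major triad (F, A, C); G5 is not a chord tone.
It is approached by leap up from C5 and left by step down to F5.
Leap in, step out — an appoggiatura.
The harmony at that moment is F dominant seventh chord (F, A, C, Eb); B4 is not a chord tone.
It is approached by leap up from Eb4 and left by step down to A4.
Leap in, step out — an appoggiatura.
The harmony at that moment is C major triad (C, E, G); F5 is not a chord tone.
It is approached by step up from E5 and left by step up to G5.
Step in, step out in the same direction — a passing tone.

G5 (beat 3) — appoggiatura; B4 (beat 6) — appoggiatura; F5 (beat 10) — passing tone.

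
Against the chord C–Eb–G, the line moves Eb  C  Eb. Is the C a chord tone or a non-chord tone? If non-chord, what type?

Chord tone (the root of C minor triad).

C minor triad contains C, Eb, G; C is the root, so it is a chord tone.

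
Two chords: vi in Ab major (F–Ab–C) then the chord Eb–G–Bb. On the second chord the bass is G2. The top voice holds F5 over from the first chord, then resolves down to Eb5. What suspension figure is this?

At the second chord the bass is G2. The suspended F5 lies a seventh above the bass; after resolving down by step to Eb5, the interval above the bass becomes a sixth.
Suspension figures are named by those two intervals: 7–6.

7–6 suspension.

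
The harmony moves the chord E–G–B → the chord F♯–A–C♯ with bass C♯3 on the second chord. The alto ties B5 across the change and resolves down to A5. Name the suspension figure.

At the second chord the bass is C♯3. The suspended B5 lies a seventh above the bass; after resolving down by step to A5, the interval above the bass becomes a sixth.
Suspension figures are named by those two intervals: 7–6.

7–6 suspension.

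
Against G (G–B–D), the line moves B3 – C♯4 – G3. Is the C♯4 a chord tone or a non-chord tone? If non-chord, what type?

The harmony at that moment is G major triad (G, B, D); C♯4 is not a chord tone.
It is approached by step up from B3 and left by leap down to G3.
Step in, leap out — an escape tone.

Non-chord tone — an escape tone.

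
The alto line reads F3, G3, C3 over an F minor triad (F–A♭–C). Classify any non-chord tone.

The harmony at that moment is F minor triad (F, A♭, C); G3 is not a chord tone.
It is approached by step up from F3 and left by leap down to C3.
Step in, leap out — an escape tone.

G3 is an escape tone.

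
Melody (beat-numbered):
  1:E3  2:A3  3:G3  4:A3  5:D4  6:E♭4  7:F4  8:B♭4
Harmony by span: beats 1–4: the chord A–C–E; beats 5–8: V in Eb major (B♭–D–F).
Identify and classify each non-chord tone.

G3 (beat 3) — neighbor tone; E♭4 (beat 6) — passing tone.

The harmony at that moment is A minor triad (A, C, E); G3 is not a chord tone.
It is approached by step down from A3 and left by step up to A3.
Step away and step back to the same note — a neighbor tone (lower neighbor).
The harmony at that moment is B♭ major triad (B♭, D, F); E♭4 is not a chord tone.
It is approached by step up from D4 and left by step up to F4.
Step in, step out in the same direction — a passing tone.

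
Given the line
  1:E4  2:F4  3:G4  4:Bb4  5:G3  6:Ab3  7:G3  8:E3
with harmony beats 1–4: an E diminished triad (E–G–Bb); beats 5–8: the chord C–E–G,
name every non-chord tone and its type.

F4 (beat 2) — passing tone; Ab3 (beat 6) — neighbor tone.

The harmony at that moment is E diminished triad (E, G, Bb); F4 is not a chord tone.
It is approached by step up from E4 and left by step up to G4.
Step in, step out in the same direction — a passing tone.
The harmony at that moment is C major triad (C, E, G); Ab3 is not a chord tone.
It is approached by step up from G3 and left by step down to G3.
Step away and step back to the same note — a neighbor tone (upper neighbor).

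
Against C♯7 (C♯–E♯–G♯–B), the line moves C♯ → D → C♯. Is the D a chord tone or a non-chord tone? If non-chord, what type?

Non-chord tone — a neighbor tone.

The harmony at that moment is C♯ dominant seventh chord (C♯, E♯, G♯, B); D is not a chord tone.
It is approached by step up from C♯ and left by step down to C♯.
Step away and step back to the same note — a neighbor tone (upper neighbor).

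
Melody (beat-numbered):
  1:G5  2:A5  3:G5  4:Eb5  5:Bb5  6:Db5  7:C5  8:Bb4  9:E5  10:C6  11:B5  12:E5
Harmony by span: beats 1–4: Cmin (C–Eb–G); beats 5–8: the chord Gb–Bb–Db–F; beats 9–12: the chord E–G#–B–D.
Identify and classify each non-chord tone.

The harmony at that moment is C minor triad (C, Eb, G); A5 is not a chord tone.
It is approached by step up from G5 and left by step down to G5.
Step away and step back to the same note — a neighbor tone (upper neighbor).
The harmony at that moment is Gb major seventh chord (Gb, Bb, Db, F); C5 is not a chord tone.
It is approached by step down from Db5 and left by step down to Bb4.
Step in, step out in the same direction — a passing tone.
The harmony at that moment is E dominant seventh chord (E, G#, B, D); C6 is not a chord tone.
It is approached by leap up from E5 and left by step down to B5.
Leap in, step out — an appoggiatura.

A5 (beat 2) — neighbor tone; C5 (beat 7) — passing tone; C6 (beat 10) — appoggiatura.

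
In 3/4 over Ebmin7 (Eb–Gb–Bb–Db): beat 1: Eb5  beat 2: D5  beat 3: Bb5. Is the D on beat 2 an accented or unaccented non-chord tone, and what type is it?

The harmony at that moment is Eb minor seventh chord (Eb, Gb, Bb, Db); D5 is not a chord tone.
It is approached by step down from Eb5 and left by leap up to Bb5.
Step in, leap out — an escape tone.
It falls on a weak beat, so it is unaccented.

Unaccented escape tone.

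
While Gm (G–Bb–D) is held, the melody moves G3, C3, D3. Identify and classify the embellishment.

C3 is an appoggiatura.

The harmony at that moment is G minor triad (G, Bb, D); C3 is not a chord tone.
It is approached by leap down from G3 and left by step up to D3.
Leap in, step out — an appoggiatura.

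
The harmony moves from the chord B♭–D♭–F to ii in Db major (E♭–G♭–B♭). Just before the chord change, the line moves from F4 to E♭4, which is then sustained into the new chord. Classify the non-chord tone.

E♭4 is an anticipation.

The harmony at that moment is B♭ minor triad (B♭, D♭, F); E♭4 is not a chord tone.
It is approached by step down from F4 and then sustained as the same pitch into the next harmony.
Arriving early and becoming a chord tone when the harmony changes — an anticipation.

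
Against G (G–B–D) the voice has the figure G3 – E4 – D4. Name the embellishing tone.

The harmony at that moment is G major triad (G, B, D); E4 is not a chord tone.
It is approached by leap up from G3 and left by step down to D4.
Leap in, step out — an appoggiatura.

E4 is an appoggiatura.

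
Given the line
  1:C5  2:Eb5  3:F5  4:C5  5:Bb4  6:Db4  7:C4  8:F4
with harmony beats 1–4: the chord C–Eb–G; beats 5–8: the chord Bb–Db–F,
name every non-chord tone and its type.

F5 (beat 3) — escape tone; C4 (beat 7) — escape tone.

The harmony at that moment is C minor triad (C, Eb, G); F5 is not a chord tone.
It is approached by step up from Eb5 and left by leap down to C5.
Step in, leap out — an escape tone.
The harmony at that moment is Bb minor triad (Bb, Db, F); C4 is not a chord tone.
It is approached by step down from Db4 and left by leap up to F4.
Step in, leap out — an escape tone.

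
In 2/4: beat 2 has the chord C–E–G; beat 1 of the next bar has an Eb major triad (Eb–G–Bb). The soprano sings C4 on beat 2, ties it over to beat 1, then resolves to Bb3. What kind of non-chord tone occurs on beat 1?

The harmony at that moment is Eb major triad (Eb, G, Bb); C4 is not a chord tone.
It is held over (the same pitch as the preceding C4) and left by step down to Bb3.
Held over from the previous chord and resolving down by step — a suspension.

Suspension.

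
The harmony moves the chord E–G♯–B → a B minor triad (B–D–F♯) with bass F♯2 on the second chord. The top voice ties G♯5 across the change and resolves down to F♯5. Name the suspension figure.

9–8 suspension.

At the second chord the bass is F♯2. The suspended G♯5 lies a ninth above the bass; after resolving down by step to F♯5, the interval above the bass becomes an octave.
Suspension figures are named by those two intervals: 9–8.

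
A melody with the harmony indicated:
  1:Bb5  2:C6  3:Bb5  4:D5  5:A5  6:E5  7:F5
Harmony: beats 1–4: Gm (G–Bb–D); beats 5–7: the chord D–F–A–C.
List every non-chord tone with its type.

The harmony at that moment is G minor triad (G, Bb, D); C6 is not a chord tone.
It is approached by step up from Bb5 and left by step down to Bb5.
Step away and step back to the same note — a neighbor tone (upper neighbor).
The harmony at that moment is D minor seventh chord (D, F, A, C); E5 is not a chord tone.
It is approached by leap down from A5 and left by step up to F5.
Leap in, step out — an appoggiatura.

C6 (beat 2) — neighbor tone; E5 (beat 6) — appoggiatura.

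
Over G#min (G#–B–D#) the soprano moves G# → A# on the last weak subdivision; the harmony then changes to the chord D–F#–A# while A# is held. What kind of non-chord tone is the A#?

The harmony at that moment is G# minor triad (G#, B, D#); A# is not a chord tone.
It is approached by step up from G# and then sustained as the same pitch into the next harmony.
Arriving early and becoming a chord tone when the harmony changes — an anticipation.

A# is an anticipation.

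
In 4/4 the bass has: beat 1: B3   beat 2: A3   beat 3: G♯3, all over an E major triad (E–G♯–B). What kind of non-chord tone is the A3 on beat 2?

Passing tone.

The harmony at that moment is E major triad (E, G♯, B); A3 is not a chord tone.
It is approached by step down from B3 and left by step down to G♯3.
Step in, step out in the same direction — a passing tone.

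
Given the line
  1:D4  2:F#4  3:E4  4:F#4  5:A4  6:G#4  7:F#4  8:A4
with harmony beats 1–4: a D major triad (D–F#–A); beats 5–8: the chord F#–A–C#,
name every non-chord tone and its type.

The harmony at that moment is D major triad (D, F#, A); E4 is not a chord tone.
It is approached by step down from F#4 and left by step up to F#4.
Step away and step back to the same note — a neighbor tone (lower neighbor).
The harmony at that moment is F# minor triad (F#, A, C#); G#4 is not a chord tone.
It is approached by step down from A4 and left by step down to F#4.
Step in, step out in the same direction — a passing tone.

E4 (beat 3) — neighbor tone; G#4 (beat 6) — passing tone.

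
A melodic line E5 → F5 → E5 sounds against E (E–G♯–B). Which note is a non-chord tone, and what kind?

The harmony at that moment is E major triad (E, G♯, B); F5 is not a chord tone.
It is approached by step up from E5 and left by step down to E5.
Step away and step back to the same note — a neighbor tone (upper neighbor).

F5 is a neighbor tone.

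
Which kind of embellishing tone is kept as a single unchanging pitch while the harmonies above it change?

Approach: none. Departure: none — a single pitch is sustained while the chords change around it, passing through harmonies that do not contain it.
No melodic motion at all; the dissonance is created entirely by the moving harmonies against the stationary note — a pedal tone (pedal point).

Pedal tone.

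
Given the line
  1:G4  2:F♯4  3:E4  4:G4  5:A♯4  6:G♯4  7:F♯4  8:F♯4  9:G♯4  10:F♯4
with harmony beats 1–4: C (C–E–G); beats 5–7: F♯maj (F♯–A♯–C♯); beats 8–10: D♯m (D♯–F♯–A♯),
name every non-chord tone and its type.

F♯4 (beat 2) — passing tone; G♯4 (beat 6) — passing tone; G♯4 (beat 9) — neighbor tone.

The harmony at that moment is C major triad (C, E, G); F♯4 is not a chord tone.
It is approached by step down from G4 and left by step down to E4.
Step in, step out in the same direction — a passing tone.
The harmony at that moment is F♯ major triad (F♯, A♯, C♯); G♯4 is not a chord tone.
It is approached by step down from A♯4 and left by step down to F♯4.
Step in, step out in the same direction — a passing tone.
The harmony at that moment is D♯ minor triad (D♯, F♯, A♯); G♯4 is not a chord tone.
It is approached by step up from F♯4 and left by step down to F♯4.
Step away and step back to the same note — a neighbor tone (upper neighbor).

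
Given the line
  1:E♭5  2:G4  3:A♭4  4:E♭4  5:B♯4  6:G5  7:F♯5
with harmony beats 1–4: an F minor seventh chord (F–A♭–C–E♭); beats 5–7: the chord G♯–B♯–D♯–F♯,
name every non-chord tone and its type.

G4 (beat 2) — appoggiatura; G5 (beat 6) — appoggiatura.

The harmony at that moment is F minor seventh chord (F, A♭, C, E♭); G4 is not a chord tone.
It is approached by leap down from E♭5 and left by step up to A♭4.
Leap in, step out — an appoggiatura.
The harmony at that moment is G♯ dominant seventh chord (G♯, B♯, D♯, F♯); G5 is not a chord tone.
It is approached by leap up from B♯4 and left by step down to F♯5.
Leap in, step out — an appoggiatura.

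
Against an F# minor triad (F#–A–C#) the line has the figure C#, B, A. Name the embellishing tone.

B is a passing tone.

The harmony at that moment is F# minor triad (F#, A, C#); B is not a chord tone.
It is approached by step down from C# and left by step down to A.
Step in, step out in the same direction — a passing tone.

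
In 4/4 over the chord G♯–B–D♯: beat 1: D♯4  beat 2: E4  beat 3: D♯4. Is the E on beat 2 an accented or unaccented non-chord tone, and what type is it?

Unaccented neighbor tone.

The harmony at that moment is G♯ minor triad (G♯, B, D♯); E4 is not a chord tone.
It is approached by step up from D♯4 and left by step down to D♯4.
Step away and step back to the same note — a neighbor tone (upper neighbor).
It falls on a weak beat, so it is unaccented.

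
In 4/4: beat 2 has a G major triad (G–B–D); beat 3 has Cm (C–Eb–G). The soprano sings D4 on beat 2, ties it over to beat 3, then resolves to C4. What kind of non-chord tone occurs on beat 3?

Suspension.

The harmony at that moment is C minor triad (C, Eb, G); D4 is not a chord tone.
It is held over (the same pitch as the preceding D4) and left by step down to C4.
Held over from the previous chord and resolving down by step — a suspension.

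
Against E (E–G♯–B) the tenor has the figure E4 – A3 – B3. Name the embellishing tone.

A3 is an appoggiatura.

The harmony at that moment is E major triad (E, G♯, B); A3 is not a chord tone.
It is approached by leap down from E4 and left by step up to B3.
Leap in, step out — an appoggiatura.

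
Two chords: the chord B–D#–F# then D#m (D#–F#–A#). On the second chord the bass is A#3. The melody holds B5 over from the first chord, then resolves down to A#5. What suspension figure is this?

9–8 suspension.

At the second chord the bass is A#3. The suspended B5 lies a ninth above the bass; after resolving down by step to A#5, the interval above the bass becomes an octave.
Suspension figures are named by those two intervals: 9–8.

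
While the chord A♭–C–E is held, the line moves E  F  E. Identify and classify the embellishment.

The harmony at that moment is A♭ augmented triad (A♭, C, E); F is not a chord tone.
It is approached by step up from E and left by step down to E.
Step away and step back to the same note — a neighbor tone (upper neighbor).

F is a neighbor tone.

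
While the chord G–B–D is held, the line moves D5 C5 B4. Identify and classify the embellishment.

C5 is a passing tone.

The harmony at that moment is G major triad (G, B, D); C5 is not a chord tone.
It is approached by step down from D5 and left by step down to B4.
Step in, step out in the same direction — a passing tone.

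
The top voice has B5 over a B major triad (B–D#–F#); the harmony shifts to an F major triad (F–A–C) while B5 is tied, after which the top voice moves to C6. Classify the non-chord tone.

The harmony at that moment is F major triad (F, A, C); B5 is not a chord tone.
It is held over (the same pitch as the preceding B5) and left by step up to C6.
Held over from the previous chord and resolving up by step — a retardation.

B5 is a retardation.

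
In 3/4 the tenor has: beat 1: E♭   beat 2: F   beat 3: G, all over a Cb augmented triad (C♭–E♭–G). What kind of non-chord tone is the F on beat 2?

Passing tone.

The harmony at that moment is C♭ augmented triad (C♭, E♭, G); F is not a chord tone.
It is approached by step up from E♭ and left by step up to G.
Step in, step out in the same direction — a passing tone.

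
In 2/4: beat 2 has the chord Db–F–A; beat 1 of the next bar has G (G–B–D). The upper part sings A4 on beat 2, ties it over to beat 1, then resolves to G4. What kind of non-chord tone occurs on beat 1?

The harmony at that moment is G major triad (G, B, D); A4 is not a chord tone.
It is held over (the same pitch as the preceding A4) and left by step down to G4.
Held over from the previous chord and resolving down by step — a suspension.

Suspension.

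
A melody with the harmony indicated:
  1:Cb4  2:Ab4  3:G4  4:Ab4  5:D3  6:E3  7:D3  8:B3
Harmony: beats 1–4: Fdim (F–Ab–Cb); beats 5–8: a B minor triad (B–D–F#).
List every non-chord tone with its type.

The harmony at that moment is F diminished triad (F, Ab, Cb); G4 is not a chord tone.
It is approached by step down from Ab4 and left by step up to Ab4.
Step away and step back to the same note — a neighbor tone (lower neighbor).
The harmony at that moment is B minor triad (B, D, F#); E3 is not a chord tone.
It is approached by step up from D3 and left by step down to D3.
Step away and step back to the same note — a neighbor tone (upper neighbor).

G4 (beat 3) — neighbor tone; E3 (beat 6) — neighbor tone.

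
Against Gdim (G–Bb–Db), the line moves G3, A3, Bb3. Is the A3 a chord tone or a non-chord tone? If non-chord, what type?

The harmony at that moment is G diminished triad (G, Bb, Db); A3 is not a chord tone.
It is approached by step up from G3 and left by step up to Bb3.
Step in, step out in the same direction — a passing tone.

Non-chord tone — a passing tone.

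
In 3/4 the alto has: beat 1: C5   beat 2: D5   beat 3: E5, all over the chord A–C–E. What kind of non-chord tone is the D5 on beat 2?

Passing tone.

The harmony at that moment is A minor triad (A, C, E); D5 is not a chord tone.
It is approached by step up from C5 and left by step up to E5.
Step in, step out in the same direction — a passing tone.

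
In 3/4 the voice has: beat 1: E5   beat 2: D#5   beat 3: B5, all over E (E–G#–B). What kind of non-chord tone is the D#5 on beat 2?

Escape tone.

The harmony at that moment is E major triad (E, G#, B); D#5 is not a chord tone.
It is approached by step down from E5 and left by leap up to B5.
Step in, leap out, on a weak beat — an escape tone.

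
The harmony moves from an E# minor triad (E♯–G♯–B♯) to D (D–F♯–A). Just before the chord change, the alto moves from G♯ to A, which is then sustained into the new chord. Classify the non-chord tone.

The harmony at that moment is E♯ minor triad (E♯, G♯, B♯); A is not a chord tone.
It is approached by step up from G♯ and then sustained as the same pitch into the next harmony.
Arriving early and becoming a chord tone when the harmony changes — an anticipation.

A is an anticipation.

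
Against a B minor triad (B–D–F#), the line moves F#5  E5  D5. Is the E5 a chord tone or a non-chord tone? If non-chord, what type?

The harmony at that moment is B minor triad (B, D, F#); E5 is not a chord tone.
It is approached by step down from F#5 and left by step down to D5.
Step in, step out in the same direction — a passing tone.

Non-chord tone — a passing tone.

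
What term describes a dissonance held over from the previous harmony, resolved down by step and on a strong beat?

Suspension.

Approach: by preparation — the pitch is first a chord tone, then held (tied or repeated) while the harmony changes under it. Departure: down by step. Metric position: strong.
A prepared dissonance that resolves downward by step — a suspension. (The same figure resolving upward would be a retardation.)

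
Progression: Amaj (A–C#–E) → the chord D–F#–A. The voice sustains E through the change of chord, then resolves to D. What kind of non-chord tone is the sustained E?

The harmony at that moment is D major triad (D, F#, A); E is not a chord tone.
It is held over (the same pitch as the preceding E) and left by step down to D.
Held over from the previous chord and resolving down by step — a suspension.

E is a suspension.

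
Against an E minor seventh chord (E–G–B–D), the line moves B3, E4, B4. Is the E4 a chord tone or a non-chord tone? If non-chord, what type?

Chord tone (the root of E minor seventh chord).

E minor seventh chord contains E, G, B, D; E is the root, so it is a chord tone.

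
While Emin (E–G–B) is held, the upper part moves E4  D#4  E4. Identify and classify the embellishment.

D#4 is a neighbor tone.

The harmony at that moment is E minor triad (E, G, B); D#4 is not a chord tone.
It is approached by step down from E4 and left by step up to E4.
Step away and step back to the same note — a neighbor tone (lower neighbor).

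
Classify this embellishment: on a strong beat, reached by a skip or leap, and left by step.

Approach: by leap. Departure: by step. Metric position: strong.
Leap in, step out, in a metrically strong position — an appoggiatura. (It is the mirror image of the escape tone, which steps in and leaps out from a weak position.)

Appoggiatura.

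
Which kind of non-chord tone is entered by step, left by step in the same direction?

Passing tone.

Approach: by step. Departure: by step, continuing in the same direction.
Stepwise on both sides with no change of direction means the note fills in the space between two different chord tones — a passing tone. (Had it turned back to its starting note it would be a neighbor tone instead.)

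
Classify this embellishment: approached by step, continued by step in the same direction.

Passing tone.

Approach: by step. Departure: by step, continuing in the same direction.
Stepwise on both sides with no change of direction means the note fills in the space between two different chord tones — a passing tone. (Had it turned back to its starting note it would be a neighbor tone instead.)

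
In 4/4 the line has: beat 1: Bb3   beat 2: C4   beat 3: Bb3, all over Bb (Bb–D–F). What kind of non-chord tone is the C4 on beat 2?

The harmony at that moment is Bb major triad (Bb, D, F); C4 is not a chord tone.
It is approached by step up from Bb3 and left by step down to Bb3.
Step away and step back to the same note — a neighbor tone (upper neighbor).

Upper neighbor tone.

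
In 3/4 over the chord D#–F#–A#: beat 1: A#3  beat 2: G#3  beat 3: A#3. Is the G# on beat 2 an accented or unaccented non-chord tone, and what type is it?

Unaccented neighbor tone.

The harmony at that moment is D# minor triad (D#, F#, A#); G#3 is not a chord tone.
It is approached by step down from A#3 and left by step up to A#3.
Step away and step back to the same note — a neighbor tone (lower neighbor).
It falls on a weak beat, so it is unaccented.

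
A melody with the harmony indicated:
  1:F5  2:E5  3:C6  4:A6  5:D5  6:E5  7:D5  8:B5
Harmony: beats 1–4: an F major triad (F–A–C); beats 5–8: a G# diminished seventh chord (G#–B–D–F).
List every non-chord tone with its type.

The harmony at that moment is F major triad (F, A, C); E5 is not a chord tone.
It is approached by step down from F5 and left by leap up to C6.
Step in, leap out — an escape tone.
The harmony at that moment is G# diminished seventh chord (G#, B, D, F); E5 is not a chord tone.
It is approached by step up from D5 and left by step down to D5.
Step away and step back to the same note — a neighbor tone (upper neighbor).

E5 (beat 2) — escape tone; E5 (beat 6) — neighbor tone.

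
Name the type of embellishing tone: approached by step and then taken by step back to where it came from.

Neighbor tone.

Approach: by step. Departure: by step in the opposite direction, back to the starting pitch.
Stepwise on both sides but reversing to return to the same chord tone — a neighbor tone. (Had it continued onward in the same direction it would be a passing tone instead.)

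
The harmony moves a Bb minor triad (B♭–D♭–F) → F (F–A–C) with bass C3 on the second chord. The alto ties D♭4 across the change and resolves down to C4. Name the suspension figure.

9–8 suspension.

At the second chord the bass is C3. The suspended D♭4 lies a ninth above the bass; after resolving down by step to C4, the interval above the bass becomes an octave.
Suspension figures are named by those two intervals: 9–8.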